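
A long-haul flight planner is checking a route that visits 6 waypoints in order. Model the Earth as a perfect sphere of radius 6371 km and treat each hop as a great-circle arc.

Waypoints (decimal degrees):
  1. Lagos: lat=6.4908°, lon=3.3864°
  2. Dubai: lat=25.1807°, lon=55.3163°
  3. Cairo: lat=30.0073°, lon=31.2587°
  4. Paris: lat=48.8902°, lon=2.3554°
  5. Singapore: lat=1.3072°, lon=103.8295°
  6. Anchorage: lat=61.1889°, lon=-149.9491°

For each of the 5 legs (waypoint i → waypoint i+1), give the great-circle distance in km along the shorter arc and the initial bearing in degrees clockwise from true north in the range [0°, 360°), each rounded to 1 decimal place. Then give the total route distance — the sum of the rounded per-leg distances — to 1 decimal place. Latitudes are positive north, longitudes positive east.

Leg 1: dist=5887.5 km, bearing=63.2°
Leg 2: dist=2425.8 km, bearing=288.2°
Leg 3: dist=3216.2 km, bearing=318.9°
Leg 4: dist=10732.7 km, bearing=80.4°
Leg 5: dist=10739.3 km, bearing=27.8°
Total: 33001.5 km

Leg 1: φ1=0.1132858, φ2=0.4394861, Δφ=0.3262003, Δλ=0.9063477 rad; a=sin²(Δφ/2)+cosφ1·cosφ2·sin²(Δλ/2)=0.1987261223; c=2·atan2(√a, √(1-a))=0.924106706; dist=6371·c=5887.484 ≈ 5887.5 km; running total=5887.5 km
Leg 1 bearing: y=sinΔλ·cosφ2=0.71244423, x=cosφ1·sinφ2-sinφ1·cosφ2·cosΔλ=0.35966572; θ=atan2(y, x)=63.2138° ≈ 63.2°
Leg 2: φ1=0.4394861, φ2=0.5237262, Δφ=0.0842401, Δλ=-0.4198843 rad; a=sin²(Δφ/2)+cosφ1·cosφ2·sin²(Δλ/2)=0.0358093523; c=2·atan2(√a, √(1-a))=0.380763155; dist=6371·c=2425.842 ≈ 2425.8 km; running total=8313.3 km
Leg 2 bearing: y=sinΔλ·cosφ2=-0.35301347, x=cosφ1·sinφ2-sinφ1·cosφ2·cosΔλ=0.11614500; θ=atan2(y, x)=-71.7883° <0 so +360° → 288.2117° ≈ 288.2°
Leg 3: φ1=0.5237262, φ2=0.8532950, Δφ=0.3295688, Δλ=-0.5044577 rad; a=sin²(Δφ/2)+cosφ1·cosφ2·sin²(Δλ/2)=0.0623705216; c=2·atan2(√a, √(1-a))=0.504825352; dist=6371·c=3216.242 ≈ 3216.2 km; running total=11529.5 km
Leg 3 bearing: y=sinΔλ·cosφ2=-0.31779331, x=cosφ1·sinφ2-sinφ1·cosφ2·cosΔλ=0.36459453; θ=atan2(y, x)=-41.0765° <0 so +360° → 318.9235° ≈ 318.9°
Leg 4: φ1=0.8532950, φ2=0.0228149, Δφ=-0.8304800, Δλ=1.7710572 rad; a=sin²(Δφ/2)+cosφ1·cosφ2·sin²(Δλ/2)=0.5567857429; c=2·atan2(√a, √(1-a))=1.684613391; dist=6371·c=10732.672 ≈ 10732.7 km; running total=22262.2 km
Leg 4 bearing: y=sinΔλ·cosφ2=0.97975968, x=cosφ1·sinφ2-sinφ1·cosφ2·cosΔλ=0.16484080; θ=atan2(y, x)=80.4496° ≈ 80.4°
Leg 5: φ1=0.0228149, φ2=1.0679478, Δφ=1.0451328, Δλ=-4.4292721 rad; a=sin²(Δφ/2)+cosφ1·cosφ2·sin²(Δλ/2)=0.5573005669; c=2·atan2(√a, √(1-a))=1.685649806; dist=6371·c=10739.275 ≈ 10739.3 km; running total=33001.5 km
Leg 5 bearing: y=sinΔλ·cosφ2=0.46273778, x=cosφ1·sinφ2-sinφ1·cosφ2·cosΔλ=0.87905650; θ=atan2(y, x)=27.7624° ≈ 27.8°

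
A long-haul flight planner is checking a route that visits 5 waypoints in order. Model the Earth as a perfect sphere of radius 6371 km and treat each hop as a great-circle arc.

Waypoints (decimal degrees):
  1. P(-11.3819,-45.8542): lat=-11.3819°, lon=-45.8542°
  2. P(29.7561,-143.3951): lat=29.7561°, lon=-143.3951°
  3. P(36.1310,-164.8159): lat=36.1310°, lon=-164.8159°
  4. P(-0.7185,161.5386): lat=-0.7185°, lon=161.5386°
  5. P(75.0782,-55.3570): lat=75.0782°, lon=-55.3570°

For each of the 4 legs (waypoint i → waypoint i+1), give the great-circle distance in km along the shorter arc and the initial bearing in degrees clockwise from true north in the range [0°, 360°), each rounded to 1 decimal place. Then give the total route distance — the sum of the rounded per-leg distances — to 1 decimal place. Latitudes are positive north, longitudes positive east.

Leg 1: φ1=-0.1986516, φ2=0.5193419, Δφ=0.7179935, Δλ=-1.7024099 rad; a=sin²(Δφ/2)+cosφ1·cosφ2·sin²(Δλ/2)=0.6048174905; c=2·atan2(√a, √(1-a))=1.781997958; dist=6371·c=11353.109 ≈ 11353.1 km; running total=11353.1 km
Leg 1 bearing: y=sinΔλ·cosφ2=-0.86063776, x=cosφ1·sinφ2-sinφ1·cosφ2·cosΔλ=0.46406445; θ=atan2(y, x)=-61.6660° <0 so +360° → 298.3340° ≈ 298.3°
Leg 2: φ1=0.5193419, φ2=0.6306049, Δφ=0.1112630, Δλ=-0.3738635 rad; a=sin²(Δφ/2)+cosφ1·cosφ2·sin²(Δλ/2)=0.0273091472; c=2·atan2(√a, √(1-a))=0.332032705; dist=6371·c=2115.380 ≈ 2115.4 km; running total=13468.5 km
Leg 2 bearing: y=sinΔλ·cosφ2=-0.29497336, x=cosφ1·sinφ2-sinφ1·cosφ2·cosΔλ=0.13872327; θ=atan2(y, x)=-64.8128° <0 so +360° → 295.1872° ≈ 295.2°
Leg 3: φ1=0.6306049, φ2=-0.0125402, Δφ=-0.6431451, Δλ=5.6959606 rad; a=sin²(Δφ/2)+cosφ1·cosφ2·sin²(Δλ/2)=0.1675378134; c=2·atan2(√a, √(1-a))=0.843403766; dist=6371·c=5373.325 ≈ 5373.3 km; running total=18841.8 km
Leg 3 bearing: y=sinΔλ·cosφ2=-0.55400925, x=cosφ1·sinφ2-sinφ1·cosφ2·cosΔλ=-0.50094842; θ=atan2(y, x)=-132.1206° <0 so +360° → 227.8794° ≈ 227.9°
Leg 4: φ1=-0.0125402, φ2=1.3103618, Δφ=1.3229020, Δλ=-3.7855424 rad; a=sin²(Δφ/2)+cosφ1·cosφ2·sin²(Δλ/2)=0.6090159228; c=2·atan2(√a, √(1-a))=1.790593669; dist=6371·c=11407.872 ≈ 11407.9 km; running total=30249.7 km
Leg 4 bearing: y=sinΔλ·cosφ2=0.15459267, x=cosφ1·sinφ2-sinφ1·cosφ2·cosΔλ=0.96361985; θ=atan2(y, x)=9.1142° ≈ 9.1°

Leg 1: dist=11353.1 km, bearing=298.3°
Leg 2: dist=2115.4 km, bearing=295.2°
Leg 3: dist=5373.3 km, bearing=227.9°
Leg 4: dist=11407.9 km, bearing=9.1°
Total: 30249.7 km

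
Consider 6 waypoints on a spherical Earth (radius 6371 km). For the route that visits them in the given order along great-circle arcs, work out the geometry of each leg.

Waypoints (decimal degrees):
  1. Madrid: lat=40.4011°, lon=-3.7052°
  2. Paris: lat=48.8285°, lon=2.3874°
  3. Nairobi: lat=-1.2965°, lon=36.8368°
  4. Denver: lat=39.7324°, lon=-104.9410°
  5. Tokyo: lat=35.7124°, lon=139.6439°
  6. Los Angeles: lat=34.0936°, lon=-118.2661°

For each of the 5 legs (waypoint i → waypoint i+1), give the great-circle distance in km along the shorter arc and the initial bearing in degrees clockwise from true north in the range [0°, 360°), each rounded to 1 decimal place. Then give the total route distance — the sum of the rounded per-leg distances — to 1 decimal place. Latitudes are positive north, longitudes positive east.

Leg 1: dist=1053.1 km, bearing=25.1°
Leg 2: dist=6481.0 km, bearing=138.3°
Leg 3: dist=14255.8 km, bearing=322.7°
Leg 4: dist=9336.5 km, bearing=312.5°
Leg 5: dist=8813.2 km, bearing=55.5°
Total: 39939.6 km

Leg 1: φ1=0.7051322, φ2=0.8522181, Δφ=0.1470859, Δλ=0.1063359 rad; a=sin²(Δφ/2)+cosφ1·cosφ2·sin²(Δλ/2)=0.0068146441; c=2·atan2(√a, √(1-a))=0.165289811; dist=6371·c=1053.061 ≈ 1053.1 km; running total=1053.1 km
Leg 1 bearing: y=sinΔλ·cosφ2=0.06987070, x=cosφ1·sinφ2-sinφ1·cosφ2·cosΔλ=0.14896612; θ=atan2(y, x)=25.1283° ≈ 25.1°
Leg 2: φ1=0.8522181, φ2=-0.0226282, Δφ=-0.8748463, Δλ=0.6012555 rad; a=sin²(Δφ/2)+cosφ1·cosφ2·sin²(Δλ/2)=0.2371534567; c=2·atan2(√a, √(1-a))=1.017266669; dist=6371·c=6481.006 ≈ 6481.0 km; running total=7534.1 km
Leg 2 bearing: y=sinΔλ·cosφ2=0.56553338, x=cosφ1·sinφ2-sinφ1·cosφ2·cosΔλ=-0.63546736; θ=atan2(y, x)=138.3326° ≈ 138.3°
Leg 3: φ1=-0.0226282, φ2=0.6934612, Δφ=0.7160894, Δλ=-2.4744894 rad; a=sin²(Δφ/2)+cosφ1·cosφ2·sin²(Δλ/2)=0.8092388842; c=2·atan2(√a, √(1-a))=2.237600381; dist=6371·c=14255.752 ≈ 14255.8 km; running total=21789.9 km
Leg 3 bearing: y=sinΔλ·cosφ2=-0.47581382, x=cosφ1·sinφ2-sinφ1·cosφ2·cosΔλ=0.62536906; θ=atan2(y, x)=-37.2658° <0 so +360° → 322.7342° ≈ 322.7°
Leg 4: φ1=0.6934612, φ2=0.6232990, Δφ=-0.0701622, Δλ=4.2688118 rad; a=sin²(Δφ/2)+cosφ1·cosφ2·sin²(Δλ/2)=0.4474367222; c=2·atan2(√a, √(1-a))=1.465475166; dist=6371·c=9336.542 ≈ 9336.5 km; running total=31126.4 km
Leg 4 bearing: y=sinΔλ·cosφ2=-0.73337780, x=cosφ1·sinφ2-sinφ1·cosφ2·cosΔλ=0.67164381; θ=atan2(y, x)=-47.5158° <0 so +360° → 312.4842° ≈ 312.5°
Leg 5: φ1=0.6232990, φ2=0.5950456, Δφ=-0.0282534, Δλ=-4.5013787 rad; a=sin²(Δφ/2)+cosφ1·cosφ2·sin²(Δλ/2)=0.4068161830; c=2·atan2(√a, √(1-a))=1.383332626; dist=6371·c=8813.212 ≈ 8813.2 km; running total=39939.6 km
Leg 5 bearing: y=sinΔλ·cosφ2=0.80975503, x=cosφ1·sinφ2-sinφ1·cosφ2·cosΔλ=0.55638467; θ=atan2(y, x)=55.5069° ≈ 55.5°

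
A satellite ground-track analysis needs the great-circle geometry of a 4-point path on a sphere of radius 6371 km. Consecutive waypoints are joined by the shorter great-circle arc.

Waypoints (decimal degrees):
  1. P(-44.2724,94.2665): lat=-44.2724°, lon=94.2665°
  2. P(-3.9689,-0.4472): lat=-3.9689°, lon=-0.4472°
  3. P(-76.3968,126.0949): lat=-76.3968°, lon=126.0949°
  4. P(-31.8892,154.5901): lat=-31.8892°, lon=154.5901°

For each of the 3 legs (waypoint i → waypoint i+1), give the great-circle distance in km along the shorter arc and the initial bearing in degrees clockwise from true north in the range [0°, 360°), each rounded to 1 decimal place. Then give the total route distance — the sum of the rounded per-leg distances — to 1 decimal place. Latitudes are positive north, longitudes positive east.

Leg 1: φ1=-0.7726991, φ2=-0.0692704, Δφ=0.7034288, Δλ=-1.6530659 rad; a=sin²(Δφ/2)+cosφ1·cosφ2·sin²(Δλ/2)=0.5051914677; c=2·atan2(√a, √(1-a))=1.581179449; dist=6371·c=10073.694 ≈ 10073.7 km; running total=10073.7 km
Leg 1 bearing: y=sinΔλ·cosφ2=-0.99422764, x=cosφ1·sinφ2-sinφ1·cosφ2·cosΔλ=-0.10678757; θ=atan2(y, x)=-96.1305° <0 so +360° → 263.8695° ≈ 263.9°
Leg 2: φ1=-0.0692704, φ2=-1.3333757, Δφ=-1.2641053, Δλ=2.2085763 rad; a=sin²(Δφ/2)+cosφ1·cosφ2·sin²(Δλ/2)=0.5362149267; c=2·atan2(√a, √(1-a))=1.643289659; dist=6371·c=10469.398 ≈ 10469.4 km; running total=20543.1 km
Leg 2 bearing: y=sinΔλ·cosφ2=0.18896139, x=cosφ1·sinφ2-sinφ1·cosφ2·cosΔλ=-0.97930971; θ=atan2(y, x)=169.0788° ≈ 169.1°
Leg 3: φ1=-1.3333757, φ2=-0.5565715, Δφ=0.7768042, Δλ=0.4973351 rad; a=sin²(Δφ/2)+cosφ1·cosφ2·sin²(Δλ/2)=0.1555172943; c=2·atan2(√a, √(1-a))=0.810735668; dist=6371·c=5165.197 ≈ 5165.2 km; running total=25708.3 km
Leg 3 bearing: y=sinΔλ·cosφ2=0.40507929, x=cosφ1·sinφ2-sinφ1·cosφ2·cosΔλ=0.60103031; θ=atan2(y, x)=33.9790° ≈ 34.0°

Leg 1: dist=10073.7 km, bearing=263.9°
Leg 2: dist=10469.4 km, bearing=169.1°
Leg 3: dist=5165.2 km, bearing=34.0°
Total: 25708.3 km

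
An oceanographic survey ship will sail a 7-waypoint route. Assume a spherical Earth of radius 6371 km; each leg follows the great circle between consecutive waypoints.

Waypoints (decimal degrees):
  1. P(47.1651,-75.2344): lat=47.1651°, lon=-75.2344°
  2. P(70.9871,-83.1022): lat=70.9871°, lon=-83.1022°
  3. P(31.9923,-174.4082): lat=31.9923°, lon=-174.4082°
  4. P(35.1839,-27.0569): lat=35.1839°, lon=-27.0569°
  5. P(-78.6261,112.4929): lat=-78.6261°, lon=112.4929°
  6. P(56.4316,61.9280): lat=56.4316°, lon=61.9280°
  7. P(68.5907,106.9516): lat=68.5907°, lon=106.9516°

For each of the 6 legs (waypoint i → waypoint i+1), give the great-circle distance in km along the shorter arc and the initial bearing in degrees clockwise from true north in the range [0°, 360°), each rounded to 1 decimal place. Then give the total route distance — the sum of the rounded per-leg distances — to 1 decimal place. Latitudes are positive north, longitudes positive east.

Leg 1: φ1=0.8231863, φ2=1.2389586, Δφ=0.4157723, Δλ=-0.1373190 rad; a=sin²(Δφ/2)+cosφ1·cosφ2·sin²(Δλ/2)=0.0436401893; c=2·atan2(√a, √(1-a))=0.420904809; dist=6371·c=2681.585 ≈ 2681.6 km; running total=2681.6 km
Leg 1 bearing: y=sinΔλ·cosφ2=-0.04459547, x=cosφ1·sinφ2-sinφ1·cosφ2·cosΔλ=0.40614546; θ=atan2(y, x)=-6.2661° <0 so +360° → 353.7339° ≈ 353.7°
Leg 2: φ1=1.2389586, φ2=0.5583710, Δφ=-0.6805877, Δλ=-1.5935903 rad; a=sin²(Δφ/2)+cosφ1·cosφ2·sin²(Δλ/2)=0.2526977842; c=2·atan2(√a, √(1-a))=1.053416692; dist=6371·c=6711.318 ≈ 6711.3 km; running total=9392.9 km
Leg 2 bearing: y=sinΔλ·cosφ2=-0.84789899, x=cosφ1·sinφ2-sinφ1·cosφ2·cosΔλ=0.19087631; θ=atan2(y, x)=-77.3132° <0 so +360° → 282.6868° ≈ 282.7°
Leg 3: φ1=0.5583710, φ2=0.6140749, Δφ=0.0557039, Δλ=2.5717653 rad; a=sin²(Δφ/2)+cosφ1·cosφ2·sin²(Δλ/2)=0.6391864917; c=2·atan2(√a, √(1-a))=1.852896045; dist=6371·c=11804.801 ≈ 11804.8 km; running total=21197.7 km
Leg 3 bearing: y=sinΔλ·cosφ2=0.44092613, x=cosφ1·sinφ2-sinφ1·cosφ2·cosΔλ=0.85328344; θ=atan2(y, x)=27.3272° ≈ 27.3°
Leg 4: φ1=0.6140749, φ2=-1.3722843, Δφ=-1.9863592, Δλ=2.4356035 rad; a=sin²(Δφ/2)+cosφ1·cosφ2·sin²(Δλ/2)=0.8437705872; c=2·atan2(√a, √(1-a))=2.328893793; dist=6371·c=14837.382 ≈ 14837.4 km; running total=36035.1 km
Leg 4 bearing: y=sinΔλ·cosφ2=0.12794776, x=cosφ1·sinφ2-sinφ1·cosφ2·cosΔλ=-0.71478424; θ=atan2(y, x)=169.8514° ≈ 169.9°
Leg 5: φ1=-1.3722843, φ2=0.9849172, Δφ=2.3572015, Δλ=-0.8825240 rad; a=sin²(Δφ/2)+cosφ1·cosφ2·sin²(Δλ/2)=0.8737987089; c=2·atan2(√a, √(1-a))=2.415233485; dist=6371·c=15387.453 ≈ 15387.5 km; running total=51422.6 km
Leg 5 bearing: y=sinΔλ·cosφ2=-0.42705411, x=cosφ1·sinφ2-sinφ1·cosφ2·cosΔλ=0.50864810; θ=atan2(y, x)=-40.0164° <0 so +360° → 319.9836° ≈ 320.0°
Leg 6: φ1=0.9849172, φ2=1.1971336, Δφ=0.2122163, Δλ=0.7858101 rad; a=sin²(Δφ/2)+cosφ1·cosφ2·sin²(Δλ/2)=0.0408042957; c=2·atan2(√a, √(1-a))=0.406800673; dist=6371·c=2591.727 ≈ 2591.7 km; running total=54014.3 km
Leg 6 bearing: y=sinΔλ·cosφ2=0.25822000, x=cosφ1·sinφ2-sinφ1·cosφ2·cosΔλ=0.29979935; θ=atan2(y, x)=40.7386° ≈ 40.7°

Leg 1: dist=2681.6 km, bearing=353.7°
Leg 2: dist=6711.3 km, bearing=282.7°
Leg 3: dist=11804.8 km, bearing=27.3°
Leg 4: dist=14837.4 km, bearing=169.9°
Leg 5: dist=15387.5 km, bearing=320.0°
Leg 6: dist=2591.7 km, bearing=40.7°
Total: 54014.3 km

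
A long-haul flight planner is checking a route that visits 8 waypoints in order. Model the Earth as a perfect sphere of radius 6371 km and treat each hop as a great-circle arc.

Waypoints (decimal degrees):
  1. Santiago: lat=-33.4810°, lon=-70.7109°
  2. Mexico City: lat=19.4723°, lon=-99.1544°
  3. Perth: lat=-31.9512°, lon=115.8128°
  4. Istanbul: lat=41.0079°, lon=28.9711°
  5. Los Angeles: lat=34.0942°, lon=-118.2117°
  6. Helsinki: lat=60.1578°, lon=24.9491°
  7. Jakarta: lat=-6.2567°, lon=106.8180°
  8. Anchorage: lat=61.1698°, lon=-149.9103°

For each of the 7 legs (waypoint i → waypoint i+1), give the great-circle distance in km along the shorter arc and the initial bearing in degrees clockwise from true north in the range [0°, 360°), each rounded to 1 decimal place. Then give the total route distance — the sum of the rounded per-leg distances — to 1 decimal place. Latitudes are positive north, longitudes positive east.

Leg 1: dist=6616.1 km, bearing=328.6°
Leg 2: dist=16268.0 km, bearing=241.2°
Leg 3: dist=12028.8 km, bearing=307.5°
Leg 4: dist=11014.3 km, bearing=333.0°
Leg 5: dist=9006.8 km, bearing=17.6°
Leg 6: dist=10164.1 km, bearing=100.2°
Leg 7: dist=11326.3 km, bearing=28.7°
Total: 76424.4 km

Leg 1: φ1=-0.5843537, φ2=0.3398557, Δφ=0.9242094, Δλ=-0.4964327 rad; a=sin²(Δφ/2)+cosφ1·cosφ2·sin²(Δλ/2)=0.2462291123; c=2·atan2(√a, √(1-a))=1.038466945; dist=6371·c=6616.073 ≈ 6616.1 km; running total=6616.1 km
Leg 1 bearing: y=sinΔλ·cosφ2=-0.44904933, x=cosφ1·sinφ2-sinφ1·cosφ2·cosΔλ=0.73536116; θ=atan2(y, x)=-31.4104° <0 so +360° → 328.5896° ≈ 328.6°
Leg 2: φ1=0.3398557, φ2=-0.5576536, Δφ=-0.8975094, Δλ=3.7518854 rad; a=sin²(Δφ/2)+cosφ1·cosφ2·sin²(Δλ/2)=0.9159828789; c=2·atan2(√a, √(1-a))=2.553437667; dist=6371·c=16267.951 ≈ 16268.0 km; running total=22884.1 km
Leg 2 bearing: y=sinΔλ·cosφ2=-0.48628113, x=cosφ1·sinφ2-sinφ1·cosφ2·cosΔλ=-0.26713973; θ=atan2(y, x)=-118.7823° <0 so +360° → 241.2177° ≈ 241.2°
Leg 3: φ1=-0.5576536, φ2=0.7157229, Δφ=1.2733765, Δλ=-1.5156736 rad; a=sin²(Δφ/2)+cosφ1·cosφ2·sin²(Δλ/2)=0.6559812597; c=2·atan2(√a, √(1-a))=1.888054265; dist=6371·c=12028.794 ≈ 12028.8 km; running total=34912.9 km
Leg 3 bearing: y=sinΔλ·cosφ2=-0.75347294, x=cosφ1·sinφ2-sinφ1·cosφ2·cosΔλ=0.57875548; θ=atan2(y, x)=-52.4715° <0 so +360° → 307.5285° ≈ 307.5°
Leg 4: φ1=0.7157229, φ2=0.5950560, Δφ=-0.1206668, Δλ=-2.5688245 rad; a=sin²(Δφ/2)+cosφ1·cosφ2·sin²(Δλ/2)=0.5786818640; c=2·atan2(√a, √(1-a))=1.728816876; dist=6371·c=11014.292 ≈ 11014.3 km; running total=45927.2 km
Leg 4 bearing: y=sinΔλ·cosφ2=-0.44880677, x=cosφ1·sinφ2-sinφ1·cosφ2·cosΔλ=0.87966422; θ=atan2(y, x)=-27.0308° <0 so +360° → 332.9692° ≈ 333.0°
Leg 5: φ1=0.5950560, φ2=1.0499517, Δφ=0.4548956, Δλ=2.4986273 rad; a=sin²(Δφ/2)+cosφ1·cosφ2·sin²(Δλ/2)=0.4217863815; c=2·atan2(√a, √(1-a))=1.413724012; dist=6371·c=9006.836 ≈ 9006.8 km; running total=54934.0 km
Leg 5 bearing: y=sinΔλ·cosφ2=0.29835445, x=cosφ1·sinφ2-sinφ1·cosφ2·cosΔλ=0.94154933; θ=atan2(y, x)=17.5822° ≈ 17.6°
Leg 6: φ1=1.0499517, φ2=-0.1092000, Δφ=-1.1591517, Δλ=1.4288819 rad; a=sin²(Δφ/2)+cosφ1·cosφ2·sin²(Δλ/2)=0.5122847050; c=2·atan2(√a, √(1-a))=1.595368209; dist=6371·c=10164.091 ≈ 10164.1 km; running total=65098.1 km
Leg 6 bearing: y=sinΔλ·cosφ2=0.98405051, x=cosφ1·sinφ2-sinφ1·cosφ2·cosΔλ=-0.17618438; θ=atan2(y, x)=100.1507° ≈ 100.2°
Leg 7: φ1=-0.1092000, φ2=1.0676144, Δφ=1.1768144, Δλ=-4.4807541 rad; a=sin²(Δφ/2)+cosφ1·cosφ2·sin²(Δλ/2)=0.6027586528; c=2·atan2(√a, √(1-a))=1.777788594; dist=6371·c=11326.291 ≈ 11326.3 km; running total=76424.4 km
Leg 7 bearing: y=sinΔλ·cosφ2=0.46933667, x=cosφ1·sinφ2-sinφ1·cosφ2·cosΔλ=0.85876989; θ=atan2(y, x)=28.6576° ≈ 28.7°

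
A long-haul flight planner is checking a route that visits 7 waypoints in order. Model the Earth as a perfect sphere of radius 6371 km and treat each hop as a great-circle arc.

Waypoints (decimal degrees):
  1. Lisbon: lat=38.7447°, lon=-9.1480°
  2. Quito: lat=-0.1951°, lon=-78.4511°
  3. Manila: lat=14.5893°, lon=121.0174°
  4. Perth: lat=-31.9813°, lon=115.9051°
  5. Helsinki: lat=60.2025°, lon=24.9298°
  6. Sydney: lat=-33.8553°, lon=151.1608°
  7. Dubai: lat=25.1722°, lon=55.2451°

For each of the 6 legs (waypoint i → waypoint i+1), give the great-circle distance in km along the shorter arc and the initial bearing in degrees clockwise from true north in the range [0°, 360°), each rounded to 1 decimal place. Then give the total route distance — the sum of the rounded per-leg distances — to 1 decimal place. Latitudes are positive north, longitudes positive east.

Leg 1: dist=8242.5 km, bearing=256.5°
Leg 2: dist=17342.2 km, bearing=307.6°
Leg 3: dist=5207.0 km, bearing=185.9°
Leg 4: dist=13101.7 km, bearing=325.8°
Leg 5: dist=15196.4 km, bearing=77.5°
Leg 6: dist=12045.3 km, bearing=288.5°
Total: 71135.1 km

Leg 1: φ1=0.6762226, φ2=-0.0034051, Δφ=-0.6796277, Δλ=-1.2095673 rad; a=sin²(Δφ/2)+cosφ1·cosφ2·sin²(Δλ/2)=0.3632410841; c=2·atan2(√a, √(1-a))=1.293747891; dist=6371·c=8242.468 ≈ 8242.5 km; running total=8242.5 km
Leg 1 bearing: y=sinΔλ·cosφ2=-0.93545773, x=cosφ1·sinφ2-sinφ1·cosφ2·cosΔλ=-0.22384555; θ=atan2(y, x)=-103.4573° <0 so +360° → 256.5427° ≈ 256.5°
Leg 2: φ1=-0.0034051, φ2=0.2546313, Δφ=0.2580365, Δλ=3.4813821 rad; a=sin²(Δφ/2)+cosφ1·cosφ2·sin²(Δλ/2)=0.9566385310; c=2·atan2(√a, √(1-a))=2.722054246; dist=6371·c=17342.208 ≈ 17342.2 km; running total=25584.7 km
Leg 2 bearing: y=sinΔλ·cosφ2=-0.32254208, x=cosφ1·sinφ2-sinφ1·cosφ2·cosΔλ=0.24878025; θ=atan2(y, x)=-52.3566° <0 so +360° → 307.6434° ≈ 307.6°
Leg 3: φ1=0.2546313, φ2=-0.5581790, Δφ=-0.8128103, Δλ=-0.0892265 rad; a=sin²(Δφ/2)+cosφ1·cosφ2·sin²(Δλ/2)=0.1579026069; c=2·atan2(√a, √(1-a))=0.817297293; dist=6371·c=5207.001 ≈ 5207.0 km; running total=30791.7 km
Leg 3 bearing: y=sinΔλ·cosφ2=-0.07558338, x=cosφ1·sinφ2-sinφ1·cosφ2·cosΔλ=-0.72537208; θ=atan2(y, x)=-174.0513° <0 so +360° → 185.9487° ≈ 185.9°
Leg 4: φ1=-0.5581790, φ2=1.0507318, Δφ=1.6089108, Δλ=-1.5878185 rad; a=sin²(Δφ/2)+cosφ1·cosφ2·sin²(Δλ/2)=0.7333958076; c=2·atan2(√a, √(1-a))=2.056455730; dist=6371·c=13101.679 ≈ 13101.7 km; running total=43893.4 km
Leg 4 bearing: y=sinΔλ·cosφ2=-0.49686410, x=cosφ1·sinφ2-sinφ1·cosφ2·cosΔλ=0.73159528; θ=atan2(y, x)=-34.1824° <0 so +360° → 325.8176° ≈ 325.8°
Leg 5: φ1=1.0507318, φ2=-0.5908865, Δφ=-1.6416183, Δλ=2.2031466 rad; a=sin²(Δφ/2)+cosφ1·cosφ2·sin²(Δλ/2)=0.8636763775; c=2·atan2(√a, √(1-a))=2.385252875; dist=6371·c=15196.446 ≈ 15196.4 km; running total=59089.8 km
Leg 5 bearing: y=sinΔλ·cosφ2=0.66987244, x=cosφ1·sinφ2-sinφ1·cosφ2·cosΔλ=0.14909356; θ=atan2(y, x)=77.4522° ≈ 77.5°
Leg 6: φ1=-0.5908865, φ2=0.4393378, Δφ=1.0302242, Δλ=-1.6740448 rad; a=sin²(Δφ/2)+cosφ1·cosφ2·sin²(Δλ/2)=0.6572089275; c=2·atan2(√a, √(1-a))=1.890639672; dist=6371·c=12045.265 ≈ 12045.3 km; running total=71135.1 km
Leg 6 bearing: y=sinΔλ·cosφ2=-0.90021388, x=cosφ1·sinφ2-sinφ1·cosφ2·cosΔλ=0.30125800; θ=atan2(y, x)=-71.4971° <0 so +360° → 288.5029° ≈ 288.5°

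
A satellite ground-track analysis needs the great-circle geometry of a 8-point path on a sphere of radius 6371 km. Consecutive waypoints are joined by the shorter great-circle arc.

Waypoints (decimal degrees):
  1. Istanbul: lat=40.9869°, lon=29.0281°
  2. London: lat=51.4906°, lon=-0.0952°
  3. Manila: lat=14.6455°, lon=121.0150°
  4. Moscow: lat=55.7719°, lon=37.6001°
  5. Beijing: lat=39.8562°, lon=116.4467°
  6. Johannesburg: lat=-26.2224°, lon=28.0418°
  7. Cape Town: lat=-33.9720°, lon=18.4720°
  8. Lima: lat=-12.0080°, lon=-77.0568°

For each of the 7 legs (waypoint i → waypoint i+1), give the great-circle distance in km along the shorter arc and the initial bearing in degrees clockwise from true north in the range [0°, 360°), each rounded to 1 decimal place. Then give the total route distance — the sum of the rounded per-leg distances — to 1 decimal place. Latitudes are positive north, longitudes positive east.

Leg 1: dist=2502.8 km, bearing=307.7°
Leg 2: dist=10731.6 km, bearing=56.5°
Leg 3: dist=8256.1 km, bearing=324.5°
Leg 4: dist=5800.4 km, bearing=72.5°
Leg 5: dist=11709.7 km, bearing=248.4°
Leg 6: dist=1259.8 km, bearing=224.6°
Leg 7: dist=9764.7 km, bearing=257.0°
Total: 50025.1 km

Leg 1: φ1=0.7153564, φ2=0.8986805, Δφ=0.1833241, Δλ=-0.5082975 rad; a=sin²(Δφ/2)+cosφ1·cosφ2·sin²(Δλ/2)=0.0380889610; c=2·atan2(√a, √(1-a))=0.392849190; dist=6371·c=2502.842 ≈ 2502.8 km; running total=2502.8 km
Leg 1 bearing: y=sinΔλ·cosφ2=-0.30303455, x=cosφ1·sinφ2-sinφ1·cosφ2·cosΔλ=0.23392911; θ=atan2(y, x)=-52.3335° <0 so +360° → 307.6665° ≈ 307.7°
Leg 2: φ1=0.8986805, φ2=0.2556122, Δφ=-0.6430683, Δλ=2.1137717 rad; a=sin²(Δφ/2)+cosφ1·cosφ2·sin²(Δλ/2)=0.5567054543; c=2·atan2(√a, √(1-a))=1.684451769; dist=6371·c=10731.642 ≈ 10731.6 km; running total=13234.4 km
Leg 2 bearing: y=sinΔλ·cosφ2=0.82835687, x=cosφ1·sinφ2-sinφ1·cosφ2·cosΔλ=0.54860083; θ=atan2(y, x)=56.4844° ≈ 56.5°
Leg 3: φ1=0.2556122, φ2=0.9734033, Δφ=0.7177911, Δλ=-1.4558647 rad; a=sin²(Δφ/2)+cosφ1·cosφ2·sin²(Δλ/2)=0.3642714142; c=2·atan2(√a, √(1-a))=1.295889596; dist=6371·c=8256.113 ≈ 8256.1 km; running total=21490.5 km
Leg 3 bearing: y=sinΔλ·cosφ2=-0.55877799, x=cosφ1·sinφ2-sinφ1·cosφ2·cosΔλ=0.78363139; θ=atan2(y, x)=-35.4912° <0 so +360° → 324.5088° ≈ 324.5°
Leg 4: φ1=0.9734033, φ2=0.6956219, Δφ=-0.2777814, Δλ=1.3761328 rad; a=sin²(Δφ/2)+cosφ1·cosφ2·sin²(Δλ/2)=0.1933030037; c=2·atan2(√a, √(1-a))=0.910445465; dist=6371·c=5800.448 ≈ 5800.4 km; running total=27290.9 km
Leg 4 bearing: y=sinΔλ·cosφ2=0.75315643, x=cosφ1·sinφ2-sinφ1·cosφ2·cosΔλ=0.23770401; θ=atan2(y, x)=72.4838° ≈ 72.5°
Leg 5: φ1=0.6956219, φ2=-0.4576672, Δφ=-1.1532891, Δλ=-1.5429566 rad; a=sin²(Δφ/2)+cosφ1·cosφ2·sin²(Δλ/2)=0.6320000524; c=2·atan2(√a, √(1-a))=1.837963428; dist=6371·c=11709.665 ≈ 11709.7 km; running total=39000.6 km
Leg 5 bearing: y=sinΔλ·cosφ2=-0.89673807, x=cosφ1·sinφ2-sinφ1·cosφ2·cosΔλ=-0.35519681; θ=atan2(y, x)=-111.6085° <0 so +360° → 248.3915° ≈ 248.4°
Leg 6: φ1=-0.4576672, φ2=-0.5929233, Δφ=-0.1352560, Δλ=-0.1670245 rad; a=sin²(Δφ/2)+cosφ1·cosφ2·sin²(Δλ/2)=0.0097431474; c=2·atan2(√a, √(1-a))=0.197736753; dist=6371·c=1259.781 ≈ 1259.8 km; running total=40260.4 km
Leg 6 bearing: y=sinΔλ·cosφ2=-0.13787210, x=cosφ1·sinφ2-sinφ1·cosφ2·cosΔλ=-0.13994341; θ=atan2(y, x)=-135.4272° <0 so +360° → 224.5728° ≈ 224.6°
Leg 7: φ1=-0.5929233, φ2=-0.2095791, Δφ=0.3833441, Δλ=-1.6672921 rad; a=sin²(Δφ/2)+cosφ1·cosφ2·sin²(Δλ/2)=0.4809488429; c=2·atan2(√a, √(1-a))=1.532684787; dist=6371·c=9764.735 ≈ 9764.7 km; running total=50025.1 km
Leg 7 bearing: y=sinΔλ·cosφ2=-0.97356825, x=cosφ1·sinφ2-sinφ1·cosφ2·cosΔλ=-0.22519563; θ=atan2(y, x)=-103.0240° <0 so +360° → 256.9760° ≈ 257.0°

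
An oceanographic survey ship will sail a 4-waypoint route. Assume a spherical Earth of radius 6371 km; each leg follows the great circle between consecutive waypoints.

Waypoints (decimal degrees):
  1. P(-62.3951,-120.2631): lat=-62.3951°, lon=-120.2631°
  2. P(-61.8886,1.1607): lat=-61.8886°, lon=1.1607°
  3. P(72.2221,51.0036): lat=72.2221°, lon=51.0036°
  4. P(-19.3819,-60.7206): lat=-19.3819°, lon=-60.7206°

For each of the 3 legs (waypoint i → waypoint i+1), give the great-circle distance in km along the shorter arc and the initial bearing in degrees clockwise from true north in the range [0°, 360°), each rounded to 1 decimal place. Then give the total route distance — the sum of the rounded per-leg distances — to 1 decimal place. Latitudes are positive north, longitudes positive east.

Leg 1: dist=5348.8 km, bearing=147.3°
Leg 2: dist=15383.0 km, bearing=20.6°
Leg 3: dist=12787.5 km, bearing=284.8°
Total: 33519.3 km

Leg 1: φ1=-1.0889999, φ2=-1.0801598, Δφ=0.0088401, Δλ=2.1192451 rad; a=sin²(Δφ/2)+cosφ1·cosφ2·sin²(Δλ/2)=0.1661030247; c=2·atan2(√a, √(1-a))=0.839555236; dist=6371·c=5348.806 ≈ 5348.8 km; running total=5348.8 km
Leg 1 bearing: y=sinΔλ·cosφ2=0.40208036, x=cosφ1·sinφ2-sinφ1·cosφ2·cosΔλ=-0.62640452; θ=atan2(y, x)=147.3042° ≈ 147.3°
Leg 2: φ1=-1.0801598, φ2=1.2605134, Δφ=2.3406733, Δλ=0.8699227 rad; a=sin²(Δφ/2)+cosφ1·cosφ2·sin²(Δλ/2)=0.8735680174; c=2·atan2(√a, √(1-a))=2.414539061; dist=6371·c=15383.028 ≈ 15383.0 km; running total=20731.8 km
Leg 2 bearing: y=sinΔλ·cosφ2=0.23335583, x=cosφ1·sinφ2-sinφ1·cosφ2·cosΔλ=0.62236067; θ=atan2(y, x)=20.5537° ≈ 20.6°
Leg 3: φ1=1.2605134, φ2=-0.3382780, Δφ=-1.5987914, Δλ=-1.9499551 rad; a=sin²(Δφ/2)+cosφ1·cosφ2·sin²(Δλ/2)=0.7113124256; c=2·atan2(√a, √(1-a))=2.007135910; dist=6371·c=12787.463 ≈ 12787.5 km; running total=33519.3 km
Leg 3 bearing: y=sinΔλ·cosφ2=-0.87632895, x=cosφ1·sinφ2-sinφ1·cosφ2·cosΔλ=0.23116187; θ=atan2(y, x)=-75.2229° <0 so +360° → 284.7771° ≈ 284.8°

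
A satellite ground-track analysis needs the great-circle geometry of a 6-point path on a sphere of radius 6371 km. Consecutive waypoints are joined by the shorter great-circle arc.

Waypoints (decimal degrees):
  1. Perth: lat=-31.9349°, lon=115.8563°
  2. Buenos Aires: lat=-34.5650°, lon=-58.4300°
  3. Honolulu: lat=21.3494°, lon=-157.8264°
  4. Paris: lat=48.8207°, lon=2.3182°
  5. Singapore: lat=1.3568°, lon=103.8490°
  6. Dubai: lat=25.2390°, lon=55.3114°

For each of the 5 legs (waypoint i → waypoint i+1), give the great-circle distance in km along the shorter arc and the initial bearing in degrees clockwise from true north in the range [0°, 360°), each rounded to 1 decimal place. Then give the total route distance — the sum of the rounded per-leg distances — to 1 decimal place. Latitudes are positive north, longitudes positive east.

Leg 1: φ1=-0.5573692, φ2=-0.6032731, Δφ=-0.0459039, Δλ=-3.0418698 rad; a=sin²(Δφ/2)+cosφ1·cosφ2·sin²(Δλ/2)=0.6976393225; c=2·atan2(√a, √(1-a))=1.977167507; dist=6371·c=12596.534 ≈ 12596.5 km; running total=12596.5 km
Leg 1 bearing: y=sinΔλ·cosφ2=-0.08198406, x=cosφ1·sinφ2-sinφ1·cosφ2·cosΔλ=-0.91489530; θ=atan2(y, x)=-174.8794° <0 so +360° → 185.1206° ≈ 185.1°
Leg 2: φ1=-0.6032731, φ2=0.3726173, Δφ=0.9758904, Δλ=-1.7347944 rad; a=sin²(Δφ/2)+cosφ1·cosφ2·sin²(Δλ/2)=0.6658810511; c=2·atan2(√a, √(1-a))=1.908967184; dist=6371·c=12162.030 ≈ 12162.0 km; running total=24758.5 km
Leg 2 bearing: y=sinΔλ·cosφ2=-0.91888086, x=cosφ1·sinφ2-sinφ1·cosφ2·cosΔλ=0.21352255; θ=atan2(y, x)=-76.9182° <0 so +360° → 283.0818° ≈ 283.1°
Leg 3: φ1=0.3726173, φ2=0.8520820, Δφ=0.4794646, Δλ=2.7950505 rad; a=sin²(Δφ/2)+cosφ1·cosφ2·sin²(Δλ/2)=0.6513868727; c=2·atan2(√a, √(1-a))=1.878397991; dist=6371·c=11967.274 ≈ 11967.3 km; running total=36725.8 km
Leg 3 bearing: y=sinΔλ·cosφ2=0.22362989, x=cosφ1·sinφ2-sinφ1·cosφ2·cosΔλ=0.92645439; θ=atan2(y, x)=13.5706° ≈ 13.6°
Leg 4: φ1=0.8520820, φ2=0.0236806, Δφ=-0.8284013, Δλ=1.7720468 rad; a=sin²(Δφ/2)+cosφ1·cosφ2·sin²(Δλ/2)=0.5568778211; c=2·atan2(√a, √(1-a))=1.684798748; dist=6371·c=10733.853 ≈ 10733.9 km; running total=47459.7 km
Leg 4 bearing: y=sinΔλ·cosφ2=0.97954268, x=cosφ1·sinφ2-sinφ1·cosφ2·cosΔλ=0.16599940; θ=atan2(y, x)=80.3817° ≈ 80.4°
Leg 5: φ1=0.0236806, φ2=0.4405036, Δφ=0.4168230, Δλ=-0.8471409 rad; a=sin²(Δφ/2)+cosφ1·cosφ2·sin²(Δλ/2)=0.1955759508; c=2·atan2(√a, √(1-a))=0.916188608; dist=6371·c=5837.038 ≈ 5837.0 km; running total=53296.7 km
Leg 5 bearing: y=sinΔλ·cosφ2=-0.67785136, x=cosφ1·sinφ2-sinφ1·cosφ2·cosΔλ=0.41209407; θ=atan2(y, x)=-58.7028° <0 so +360° → 301.2972° ≈ 301.3°

Leg 1: dist=12596.5 km, bearing=185.1°
Leg 2: dist=12162.0 km, bearing=283.1°
Leg 3: dist=11967.3 km, bearing=13.6°
Leg 4: dist=10733.9 km, bearing=80.4°
Leg 5: dist=5837.0 km, bearing=301.3°
Total: 53296.7 km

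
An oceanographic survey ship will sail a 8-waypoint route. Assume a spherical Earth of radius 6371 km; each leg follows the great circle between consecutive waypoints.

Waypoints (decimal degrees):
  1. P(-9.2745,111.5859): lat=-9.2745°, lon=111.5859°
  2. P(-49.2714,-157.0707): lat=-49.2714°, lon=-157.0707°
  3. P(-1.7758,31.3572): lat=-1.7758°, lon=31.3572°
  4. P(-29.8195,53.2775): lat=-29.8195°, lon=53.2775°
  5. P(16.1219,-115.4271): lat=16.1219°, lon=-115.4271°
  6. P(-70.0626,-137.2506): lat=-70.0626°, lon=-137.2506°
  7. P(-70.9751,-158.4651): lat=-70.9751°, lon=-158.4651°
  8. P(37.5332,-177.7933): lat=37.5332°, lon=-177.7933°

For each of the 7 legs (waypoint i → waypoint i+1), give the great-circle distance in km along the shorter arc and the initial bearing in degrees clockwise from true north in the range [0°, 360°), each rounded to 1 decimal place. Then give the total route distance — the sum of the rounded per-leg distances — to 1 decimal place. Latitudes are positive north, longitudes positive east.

Leg 1: dist=9324.3 km, bearing=139.0°
Leg 2: dist=14281.4 km, bearing=190.8°
Leg 3: dist=3883.6 km, bearing=145.5°
Leg 4: dist=18105.5 km, bearing=219.6°
Leg 5: dist=9733.1 km, bearing=187.3°
Leg 6: dist=789.1 km, bearing=252.7°
Leg 7: dist=12163.7 km, bearing=343.8°
Total: 68280.7 km

Leg 1: φ1=-0.1618706, φ2=-0.8599482, Δφ=-0.6980776, Δλ=-4.6889422 rad; a=sin²(Δφ/2)+cosφ1·cosφ2·sin²(Δλ/2)=0.4464825752; c=2·atan2(√a, √(1-a))=1.463556043; dist=6371·c=9324.316 ≈ 9324.3 km; running total=9324.3 km
Leg 1 bearing: y=sinΔλ·cosφ2=0.65229741, x=cosφ1·sinφ2-sinφ1·cosφ2·cosΔλ=-0.75036766; θ=atan2(y, x)=138.9994° ≈ 139.0°
Leg 2: φ1=-0.8599482, φ2=-0.0309936, Δφ=0.8289546, Δλ=3.2886873 rad; a=sin²(Δφ/2)+cosφ1·cosφ2·sin²(Δλ/2)=0.8108186543; c=2·atan2(√a, √(1-a))=2.241627557; dist=6371·c=14281.409 ≈ 14281.4 km; running total=23605.7 km
Leg 2 bearing: y=sinΔλ·cosφ2=-0.14649434, x=cosφ1·sinφ2-sinφ1·cosφ2·cosΔλ=-0.76948454; θ=atan2(y, x)=-169.2210° <0 so +360° → 190.7790° ≈ 190.8°
Leg 3: φ1=-0.0309936, φ2=-0.5204485, Δφ=-0.4894549, Δλ=0.3825814 rad; a=sin²(Δφ/2)+cosφ1·cosφ2·sin²(Δλ/2)=0.0900521552; c=2·atan2(√a, √(1-a))=0.609567529; dist=6371·c=3883.555 ≈ 3883.6 km; running total=27489.3 km
Leg 3 bearing: y=sinΔλ·cosφ2=0.32388799, x=cosφ1·sinφ2-sinφ1·cosφ2·cosΔλ=-0.47208858; θ=atan2(y, x)=145.5470° ≈ 145.5°
Leg 4: φ1=-0.5204485, φ2=0.2813802, Δφ=0.8018287, Δλ=-2.9444507 rad; a=sin²(Δφ/2)+cosφ1·cosφ2·sin²(Δλ/2)=0.9777074624; c=2·atan2(√a, √(1-a))=2.841858183; dist=6371·c=18105.478 ≈ 18105.5 km; running total=45594.8 km
Leg 4 bearing: y=sinΔλ·cosφ2=-0.18816455, x=cosφ1·sinφ2-sinφ1·cosφ2·cosΔλ=-0.22754433; θ=atan2(y, x)=-140.4114° <0 so +360° → 219.5886° ≈ 219.6°
Leg 5: φ1=0.2813802, φ2=-1.2228231, Δφ=-1.5042033, Δλ=-0.3808919 rad; a=sin²(Δφ/2)+cosφ1·cosφ2·sin²(Δλ/2)=0.4784664616; c=2·atan2(√a, √(1-a))=1.527715926; dist=6371·c=9733.078 ≈ 9733.1 km; running total=55327.9 km
Leg 5 bearing: y=sinΔλ·cosφ2=-0.12676377, x=cosφ1·sinφ2-sinφ1·cosφ2·cosΔλ=-0.99099756; θ=atan2(y, x)=-172.7106° <0 so +360° → 187.2894° ≈ 187.3°
Leg 6: φ1=-1.2228231, φ2=-1.2387492, Δφ=-0.0159261, Δλ=-0.3702629 rad; a=sin²(Δφ/2)+cosφ1·cosφ2·sin²(Δλ/2)=0.0038298269; c=2·atan2(√a, √(1-a))=0.123850331; dist=6371·c=789.050 ≈ 789.1 km; running total=56117.0 km
Leg 6 bearing: y=sinΔλ·cosφ2=-0.11795894, x=cosφ1·sinφ2-sinφ1·cosφ2·cosΔλ=-0.03669232; θ=atan2(y, x)=-107.2788° <0 so +360° → 252.7212° ≈ 252.7°
Leg 7: φ1=-1.2387492, φ2=0.6550779, Δφ=1.8938271, Δλ=-0.3373407 rad; a=sin²(Δφ/2)+cosφ1·cosφ2·sin²(Δλ/2)=0.6660058250; c=2·atan2(√a, √(1-a))=1.909231726; dist=6371·c=12163.715 ≈ 12163.7 km; running total=68280.7 km
Leg 7 bearing: y=sinΔλ·cosφ2=-0.26246640, x=cosφ1·sinφ2-sinφ1·cosφ2·cosΔλ=0.90602409; θ=atan2(y, x)=-16.1558° <0 so +360° → 343.8442° ≈ 343.8°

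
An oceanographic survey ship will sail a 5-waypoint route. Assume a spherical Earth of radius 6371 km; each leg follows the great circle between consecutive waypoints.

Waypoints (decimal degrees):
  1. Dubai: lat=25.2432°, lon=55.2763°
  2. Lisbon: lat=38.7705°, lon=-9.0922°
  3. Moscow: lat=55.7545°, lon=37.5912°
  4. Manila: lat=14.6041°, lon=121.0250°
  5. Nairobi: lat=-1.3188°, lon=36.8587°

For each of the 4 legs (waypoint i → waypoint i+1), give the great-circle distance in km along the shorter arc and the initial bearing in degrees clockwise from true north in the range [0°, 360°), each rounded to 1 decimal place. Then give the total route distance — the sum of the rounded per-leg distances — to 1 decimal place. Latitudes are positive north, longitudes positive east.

Leg 1: dist=6127.1 km, bearing=301.0°
Leg 2: dist=3897.6 km, bearing=45.5°
Leg 3: dist=8261.1 km, bearing=87.0°
Leg 4: dist=9417.2 km, bearing=267.2°
Total: 27703.0 km

Leg 1: φ1=0.4405770, φ2=0.6766729, Δφ=0.2360959, Δλ=-1.1234423 rad; a=sin²(Δφ/2)+cosφ1·cosφ2·sin²(Δλ/2)=0.2139445762; c=2·atan2(√a, √(1-a))=0.961719124; dist=6371·c=6127.113 ≈ 6127.1 km; running total=6127.1 km
Leg 1 bearing: y=sinΔλ·cosφ2=-0.70293787, x=cosφ1·sinφ2-sinφ1·cosφ2·cosΔλ=0.42257252; θ=atan2(y, x)=-58.9877° <0 so +360° → 301.0123° ≈ 301.0°
Leg 2: φ1=0.6766729, φ2=0.9730996, Δφ=0.2964267, Δλ=0.8147790 rad; a=sin²(Δφ/2)+cosφ1·cosφ2·sin²(Δλ/2)=0.0906835617; c=2·atan2(√a, √(1-a))=0.611769795; dist=6371·c=3897.585 ≈ 3897.6 km; running total=10024.7 km
Leg 2 bearing: y=sinΔλ·cosφ2=0.40943501, x=cosφ1·sinφ2-sinφ1·cosφ2·cosΔλ=0.40274456; θ=atan2(y, x)=45.4720° ≈ 45.5°
Leg 3: φ1=0.9730996, φ2=0.2548896, Δφ=-0.7182100, Δλ=1.4561945 rad; a=sin²(Δφ/2)+cosφ1·cosφ2·sin²(Δλ/2)=0.3646513969; c=2·atan2(√a, √(1-a))=1.296679123; dist=6371·c=8261.143 ≈ 8261.1 km; running total=18285.8 km
Leg 3 bearing: y=sinΔλ·cosφ2=0.96134346, x=cosφ1·sinφ2-sinφ1·cosφ2·cosΔλ=0.05041601; θ=atan2(y, x)=86.9980° ≈ 87.0°
Leg 4: φ1=0.2548896, φ2=-0.0230174, Δφ=-0.2779070, Δλ=-1.4689791 rad; a=sin²(Δφ/2)+cosφ1·cosφ2·sin²(Δλ/2)=0.4537357963; c=2·atan2(√a, √(1-a))=1.478135378; dist=6371·c=9417.200 ≈ 9417.2 km; running total=27703.0 km
Leg 4 bearing: y=sinΔλ·cosφ2=-0.99455758, x=cosφ1·sinφ2-sinφ1·cosφ2·cosΔλ=-0.04789271; θ=atan2(y, x)=-92.7569° <0 so +360° → 267.2431° ≈ 267.2°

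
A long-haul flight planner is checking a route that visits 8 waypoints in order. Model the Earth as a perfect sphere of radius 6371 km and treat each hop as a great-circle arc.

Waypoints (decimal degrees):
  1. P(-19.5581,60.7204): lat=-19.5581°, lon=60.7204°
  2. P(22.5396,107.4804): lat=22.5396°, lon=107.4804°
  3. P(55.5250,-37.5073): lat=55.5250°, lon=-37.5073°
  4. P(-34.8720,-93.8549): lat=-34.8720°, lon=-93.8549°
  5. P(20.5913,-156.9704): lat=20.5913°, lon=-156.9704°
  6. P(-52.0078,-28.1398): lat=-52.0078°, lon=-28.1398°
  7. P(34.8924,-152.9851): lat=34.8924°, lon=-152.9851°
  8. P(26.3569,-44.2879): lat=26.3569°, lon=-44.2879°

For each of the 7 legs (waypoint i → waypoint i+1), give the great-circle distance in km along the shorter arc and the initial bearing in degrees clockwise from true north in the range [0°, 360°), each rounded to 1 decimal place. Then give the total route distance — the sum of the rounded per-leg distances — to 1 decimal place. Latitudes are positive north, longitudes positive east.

Leg 1: dist=6905.4 km, bearing=49.6°
Leg 2: dist=10723.8 km, bearing=340.9°
Leg 3: dist=11381.4 km, bearing=224.4°
Leg 4: dist=9072.7 km, bearing=302.4°
Leg 5: dist=14419.6 km, bearing=141.5°
Leg 6: dist=15308.4 km, bearing=268.5°
Leg 7: dist=9890.6 km, bearing=58.1°
Total: 77701.9 km

Leg 1: φ1=-0.3413532, φ2=0.3933902, Δφ=0.7347435, Δλ=0.8161160 rad; a=sin²(Δφ/2)+cosφ1·cosφ2·sin²(Δλ/2)=0.2660504367; c=2·atan2(√a, √(1-a))=1.083884189; dist=6371·c=6905.426 ≈ 6905.4 km; running total=6905.4 km
Leg 1 bearing: y=sinΔλ·cosφ2=0.67284466, x=cosφ1·sinφ2-sinφ1·cosφ2·cosΔλ=0.57301873; θ=atan2(y, x)=49.5811° ≈ 49.6°
Leg 2: φ1=0.3933902, φ2=0.9690941, Δφ=0.5757038, Δλ=-2.5305127 rad; a=sin²(Δφ/2)+cosφ1·cosφ2·sin²(Δλ/2)=0.5560976936; c=2·atan2(√a, √(1-a))=1.683228440; dist=6371·c=10723.848 ≈ 10723.8 km; running total=17629.2 km
Leg 2 bearing: y=sinΔλ·cosφ2=-0.32477052, x=cosφ1·sinφ2-sinφ1·cosφ2·cosΔλ=0.93911464; θ=atan2(y, x)=-19.0767° <0 so +360° → 340.9233° ≈ 340.9°
Leg 3: φ1=0.9690941, φ2=-0.6086312, Δφ=-1.5777253, Δλ=-0.9834511 rad; a=sin²(Δφ/2)+cosφ1·cosφ2·sin²(Δλ/2)=0.6069906403; c=2·atan2(√a, √(1-a))=1.786445163; dist=6371·c=11381.442 ≈ 11381.4 km; running total=29010.6 km
Leg 3 bearing: y=sinΔλ·cosφ2=-0.68293921, x=cosφ1·sinφ2-sinφ1·cosφ2·cosΔλ=-0.69843113; θ=atan2(y, x)=-135.6425° <0 so +360° → 224.3575° ≈ 224.4°
Leg 4: φ1=-0.6086312, φ2=0.3593860, Δφ=0.9680172, Δλ=-1.1015733 rad; a=sin²(Δφ/2)+cosφ1·cosφ2·sin²(Δλ/2)=0.4268952212; c=2·atan2(√a, √(1-a))=1.424060767; dist=6371·c=9072.691 ≈ 9072.7 km; running total=38083.3 km
Leg 4 bearing: y=sinΔλ·cosφ2=-0.83493776, x=cosφ1·sinφ2-sinφ1·cosφ2·cosΔλ=0.53056734; θ=atan2(y, x)=-57.5658° <0 so +360° → 302.4342° ≈ 302.4°
Leg 5: φ1=0.3593860, φ2=-0.9077073, Δφ=-1.2670933, Δλ=2.2485181 rad; a=sin²(Δφ/2)+cosφ1·cosφ2·sin²(Δλ/2)=0.8192395380; c=2·atan2(√a, √(1-a))=2.263316817; dist=6371·c=14419.591 ≈ 14419.6 km; running total=52502.9 km
Leg 5 bearing: y=sinΔλ·cosφ2=0.47951869, x=cosφ1·sinφ2-sinφ1·cosφ2·cosΔλ=-0.60200191; θ=atan2(y, x)=141.4613° ≈ 141.5°
Leg 6: φ1=-0.9077073, φ2=0.6089873, Δφ=1.5166946, Δλ=-2.1789615 rad; a=sin²(Δφ/2)+cosφ1·cosφ2·sin²(Δλ/2)=0.8696486161; c=2·atan2(√a, √(1-a))=2.402822443; dist=6371·c=15308.382 ≈ 15308.4 km; running total=67811.3 km
Leg 6 bearing: y=sinΔλ·cosφ2=-0.67315906, x=cosφ1·sinφ2-sinφ1·cosφ2·cosΔλ=-0.01721871; θ=atan2(y, x)=-91.4652° <0 so +360° → 268.5348° ≈ 268.5°
Leg 7: φ1=0.6089873, φ2=0.4600147, Δφ=-0.1489726, Δλ=1.8971240 rad; a=sin²(Δφ/2)+cosφ1·cosφ2·sin²(Δλ/2)=0.4908209845; c=2·atan2(√a, √(1-a))=1.552437264; dist=6371·c=9890.578 ≈ 9890.6 km; running total=77701.9 km
Leg 7 bearing: y=sinΔλ·cosφ2=0.84875800, x=cosφ1·sinφ2-sinφ1·cosφ2·cosΔλ=0.52846272; θ=atan2(y, x)=58.0923° ≈ 58.1°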